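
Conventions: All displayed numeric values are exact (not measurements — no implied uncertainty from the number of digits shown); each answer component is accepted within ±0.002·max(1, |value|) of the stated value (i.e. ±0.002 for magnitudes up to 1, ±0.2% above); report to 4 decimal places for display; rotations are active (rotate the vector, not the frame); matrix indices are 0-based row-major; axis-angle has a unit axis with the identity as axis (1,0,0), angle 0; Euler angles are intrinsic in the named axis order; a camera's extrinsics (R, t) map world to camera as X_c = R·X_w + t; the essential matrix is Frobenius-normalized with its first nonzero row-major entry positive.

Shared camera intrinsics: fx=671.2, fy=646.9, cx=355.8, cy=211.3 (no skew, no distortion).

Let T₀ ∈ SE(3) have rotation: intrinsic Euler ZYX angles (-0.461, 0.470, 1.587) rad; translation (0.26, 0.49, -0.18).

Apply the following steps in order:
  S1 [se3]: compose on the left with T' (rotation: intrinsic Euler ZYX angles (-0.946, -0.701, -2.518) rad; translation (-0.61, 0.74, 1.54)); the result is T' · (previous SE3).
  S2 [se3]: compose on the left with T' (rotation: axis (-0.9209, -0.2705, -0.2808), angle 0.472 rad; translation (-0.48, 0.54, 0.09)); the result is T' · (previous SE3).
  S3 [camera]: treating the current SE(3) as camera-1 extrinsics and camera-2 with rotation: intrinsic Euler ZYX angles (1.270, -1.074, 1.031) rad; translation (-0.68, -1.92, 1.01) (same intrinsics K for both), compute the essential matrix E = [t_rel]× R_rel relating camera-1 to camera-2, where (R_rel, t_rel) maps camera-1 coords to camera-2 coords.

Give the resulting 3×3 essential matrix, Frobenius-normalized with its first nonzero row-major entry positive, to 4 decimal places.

after S1 (compose_se3): R=[0.1775 0.9679 0.1779; -0.1478 -0.1525 0.9772; 0.9730 -0.1997 0.1160], t=(-0.8488, 0.2114, 1.6007)
after S2 (compose_se3): R=[0.0595 0.9471 0.3153; 0.2648 -0.3195 0.9098; 0.9625 0.0294 -0.2698], t=(-1.4336, 1.4988, 1.3143)
after S3 (essential): [0.2597 0.1685 0.4630; -0.2080 -0.1752 -0.3424; -0.0655 -0.6344 0.3031]

matrix = [0.2597 0.1685 0.4630; -0.2080 -0.1752 -0.3424; -0.0655 -0.6344 0.3031]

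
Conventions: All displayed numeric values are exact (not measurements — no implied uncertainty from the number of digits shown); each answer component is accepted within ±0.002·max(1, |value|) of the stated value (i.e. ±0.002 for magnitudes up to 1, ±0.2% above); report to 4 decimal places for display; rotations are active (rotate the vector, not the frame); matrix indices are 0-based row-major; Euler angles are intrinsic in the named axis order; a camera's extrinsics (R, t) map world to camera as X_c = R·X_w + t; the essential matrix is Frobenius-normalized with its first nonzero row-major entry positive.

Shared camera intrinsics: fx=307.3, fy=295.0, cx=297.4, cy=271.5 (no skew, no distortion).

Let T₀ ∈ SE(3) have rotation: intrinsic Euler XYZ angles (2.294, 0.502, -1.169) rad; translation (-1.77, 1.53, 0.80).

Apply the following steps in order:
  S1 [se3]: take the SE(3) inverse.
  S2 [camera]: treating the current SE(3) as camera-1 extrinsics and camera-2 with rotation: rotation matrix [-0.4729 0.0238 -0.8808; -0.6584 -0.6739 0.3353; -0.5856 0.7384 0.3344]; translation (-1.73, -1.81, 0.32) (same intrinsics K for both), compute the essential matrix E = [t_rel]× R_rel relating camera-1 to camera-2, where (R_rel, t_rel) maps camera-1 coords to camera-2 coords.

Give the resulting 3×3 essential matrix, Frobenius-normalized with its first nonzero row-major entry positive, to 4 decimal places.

after S1 (invert_se3): R=[0.3428 0.7502 -0.5655; 0.8068 0.0732 0.5863; 0.4812 -0.6572 -0.5801], t=(-0.0886, 0.8470, 2.3213)
after S2 (essential): [0.4704 0.2797 0.3146; 0.2511 -0.5746 -0.1557; 0.3951 -0.1351 0.0987]

matrix = [0.4704 0.2797 0.3146; 0.2511 -0.5746 -0.1557; 0.3951 -0.1351 0.0987]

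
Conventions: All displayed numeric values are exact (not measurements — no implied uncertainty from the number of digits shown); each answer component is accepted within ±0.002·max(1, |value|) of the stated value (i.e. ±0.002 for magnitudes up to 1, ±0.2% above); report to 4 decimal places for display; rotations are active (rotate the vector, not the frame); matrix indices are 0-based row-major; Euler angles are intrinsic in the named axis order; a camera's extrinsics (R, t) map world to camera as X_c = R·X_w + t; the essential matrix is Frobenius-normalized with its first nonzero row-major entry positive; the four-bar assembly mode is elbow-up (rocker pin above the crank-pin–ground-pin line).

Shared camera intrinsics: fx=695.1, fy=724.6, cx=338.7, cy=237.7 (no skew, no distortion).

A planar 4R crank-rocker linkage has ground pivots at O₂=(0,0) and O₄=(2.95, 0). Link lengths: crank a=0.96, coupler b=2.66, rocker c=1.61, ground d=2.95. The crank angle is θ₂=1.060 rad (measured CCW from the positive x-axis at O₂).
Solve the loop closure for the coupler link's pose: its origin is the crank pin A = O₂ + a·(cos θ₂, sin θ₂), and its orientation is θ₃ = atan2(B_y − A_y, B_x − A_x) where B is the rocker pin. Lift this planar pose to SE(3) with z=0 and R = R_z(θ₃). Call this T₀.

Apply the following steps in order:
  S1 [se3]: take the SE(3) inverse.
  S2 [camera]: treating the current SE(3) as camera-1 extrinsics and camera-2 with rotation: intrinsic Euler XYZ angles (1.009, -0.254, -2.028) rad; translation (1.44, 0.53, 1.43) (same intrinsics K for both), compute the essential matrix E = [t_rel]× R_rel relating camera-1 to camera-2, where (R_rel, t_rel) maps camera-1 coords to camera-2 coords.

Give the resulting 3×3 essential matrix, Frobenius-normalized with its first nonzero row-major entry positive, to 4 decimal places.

matrix = [0.1375 0.0818 0.2248; 0.5145 0.2670 -0.4050; -0.3201 -0.1907 -0.5339]

source (fourbar_fk): coupler pose = R=[0.9570 -0.2899 0.0000; 0.2899 0.9570 0.0000; 0.0000 0.0000 1.0000], t=(0.4693, 0.8375, 0.0000)
after S1 (invert_se3): R=[0.9570 0.2899 0.0000; -0.2899 0.9570 0.0000; 0.0000 0.0000 1.0000], t=(-0.6920, -0.6654, 0.0000)
after S2 (essential): [0.1375 0.0818 0.2248; 0.5145 0.2670 -0.4050; -0.3201 -0.1907 -0.5339]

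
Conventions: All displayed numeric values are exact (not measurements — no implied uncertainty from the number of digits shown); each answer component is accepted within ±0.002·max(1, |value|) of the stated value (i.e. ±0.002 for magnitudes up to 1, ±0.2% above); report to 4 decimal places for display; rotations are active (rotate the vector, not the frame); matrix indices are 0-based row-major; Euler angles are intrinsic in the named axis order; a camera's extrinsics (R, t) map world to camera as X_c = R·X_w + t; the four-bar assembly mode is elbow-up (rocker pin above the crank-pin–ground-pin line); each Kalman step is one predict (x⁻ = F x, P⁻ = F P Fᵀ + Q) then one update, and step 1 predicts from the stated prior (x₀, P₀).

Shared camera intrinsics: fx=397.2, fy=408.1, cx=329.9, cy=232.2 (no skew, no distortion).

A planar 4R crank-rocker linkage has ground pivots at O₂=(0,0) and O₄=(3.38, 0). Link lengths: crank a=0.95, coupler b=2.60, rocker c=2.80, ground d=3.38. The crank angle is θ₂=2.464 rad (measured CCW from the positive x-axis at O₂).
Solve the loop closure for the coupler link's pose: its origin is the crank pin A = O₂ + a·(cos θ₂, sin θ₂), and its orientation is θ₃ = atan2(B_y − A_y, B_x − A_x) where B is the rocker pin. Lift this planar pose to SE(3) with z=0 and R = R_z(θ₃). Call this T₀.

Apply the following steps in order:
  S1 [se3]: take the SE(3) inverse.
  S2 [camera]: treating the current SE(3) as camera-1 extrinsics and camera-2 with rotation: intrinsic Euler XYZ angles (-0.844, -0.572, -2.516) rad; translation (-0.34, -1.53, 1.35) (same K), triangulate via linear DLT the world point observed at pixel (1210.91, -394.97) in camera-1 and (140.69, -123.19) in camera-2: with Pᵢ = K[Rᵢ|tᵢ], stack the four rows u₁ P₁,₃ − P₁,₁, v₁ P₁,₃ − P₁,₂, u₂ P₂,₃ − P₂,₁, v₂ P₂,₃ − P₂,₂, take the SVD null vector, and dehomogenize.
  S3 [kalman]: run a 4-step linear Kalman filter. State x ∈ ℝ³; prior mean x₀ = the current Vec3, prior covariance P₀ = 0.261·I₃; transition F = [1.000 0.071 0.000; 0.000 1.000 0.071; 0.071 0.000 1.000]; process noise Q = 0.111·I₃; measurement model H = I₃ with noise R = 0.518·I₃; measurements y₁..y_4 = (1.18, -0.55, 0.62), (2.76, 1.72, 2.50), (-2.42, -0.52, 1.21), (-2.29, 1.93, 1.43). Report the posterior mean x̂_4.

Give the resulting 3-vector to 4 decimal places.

result = (-0.6803, 0.9268, 1.3769)

source (fourbar_fk): coupler pose = R=[0.8375 -0.5465 0.0000; 0.5465 0.8375 0.0000; 0.0000 0.0000 1.0000], t=(-0.7401, 0.5956, 0.0000)
after S1 (invert_se3): R=[0.8375 0.5465 0.0000; -0.5465 0.8375 0.0000; 0.0000 0.0000 1.0000], t=(0.2944, -0.9032, 0.0000)
after S2 (triangulate): (0.9943, 0.5474, 0.6430)
after S3 (kf_track): (-0.6803, 0.9268, 1.3769)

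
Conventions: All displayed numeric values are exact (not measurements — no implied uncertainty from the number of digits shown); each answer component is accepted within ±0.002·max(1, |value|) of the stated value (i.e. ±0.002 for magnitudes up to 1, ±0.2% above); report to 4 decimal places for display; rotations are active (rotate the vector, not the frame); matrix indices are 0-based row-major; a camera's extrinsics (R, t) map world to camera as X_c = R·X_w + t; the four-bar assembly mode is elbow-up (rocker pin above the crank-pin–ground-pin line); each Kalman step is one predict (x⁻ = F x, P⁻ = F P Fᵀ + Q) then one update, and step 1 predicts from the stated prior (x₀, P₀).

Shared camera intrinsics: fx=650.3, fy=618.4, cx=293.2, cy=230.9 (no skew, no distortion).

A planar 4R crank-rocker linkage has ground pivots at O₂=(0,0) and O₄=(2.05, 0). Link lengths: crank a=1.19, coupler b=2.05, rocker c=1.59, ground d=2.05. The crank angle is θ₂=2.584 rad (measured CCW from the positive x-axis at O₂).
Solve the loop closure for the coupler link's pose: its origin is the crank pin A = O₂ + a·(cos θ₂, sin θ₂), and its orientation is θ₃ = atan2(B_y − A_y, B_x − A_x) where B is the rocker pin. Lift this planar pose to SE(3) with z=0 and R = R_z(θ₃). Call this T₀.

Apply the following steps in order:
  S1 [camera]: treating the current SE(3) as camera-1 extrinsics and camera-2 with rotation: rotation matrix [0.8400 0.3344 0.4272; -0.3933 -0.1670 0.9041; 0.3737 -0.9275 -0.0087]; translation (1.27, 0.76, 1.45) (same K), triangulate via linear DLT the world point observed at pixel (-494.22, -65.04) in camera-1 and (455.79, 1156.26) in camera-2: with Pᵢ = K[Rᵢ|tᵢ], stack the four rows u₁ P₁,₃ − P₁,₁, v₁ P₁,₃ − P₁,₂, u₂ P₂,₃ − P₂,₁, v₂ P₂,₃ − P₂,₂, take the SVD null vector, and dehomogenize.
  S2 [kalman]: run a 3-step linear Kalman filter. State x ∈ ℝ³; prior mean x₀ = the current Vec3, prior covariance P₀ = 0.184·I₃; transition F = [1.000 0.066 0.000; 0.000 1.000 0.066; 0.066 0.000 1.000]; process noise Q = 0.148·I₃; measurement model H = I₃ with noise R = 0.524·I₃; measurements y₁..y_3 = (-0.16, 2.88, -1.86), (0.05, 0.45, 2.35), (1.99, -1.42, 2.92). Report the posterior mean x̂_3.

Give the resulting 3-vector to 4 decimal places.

result = (0.5435, -0.1685, 1.8179)

source (fourbar_fk): coupler pose = R=[0.9652 -0.2616 0.0000; 0.2616 0.9652 0.0000; 0.0000 0.0000 1.0000], t=(-1.0098, 0.6297, 0.0000)
after S1 (triangulate): (-1.3193, -1.1108, 1.6456)
after S2 (kf_track): (0.5435, -0.1685, 1.8179)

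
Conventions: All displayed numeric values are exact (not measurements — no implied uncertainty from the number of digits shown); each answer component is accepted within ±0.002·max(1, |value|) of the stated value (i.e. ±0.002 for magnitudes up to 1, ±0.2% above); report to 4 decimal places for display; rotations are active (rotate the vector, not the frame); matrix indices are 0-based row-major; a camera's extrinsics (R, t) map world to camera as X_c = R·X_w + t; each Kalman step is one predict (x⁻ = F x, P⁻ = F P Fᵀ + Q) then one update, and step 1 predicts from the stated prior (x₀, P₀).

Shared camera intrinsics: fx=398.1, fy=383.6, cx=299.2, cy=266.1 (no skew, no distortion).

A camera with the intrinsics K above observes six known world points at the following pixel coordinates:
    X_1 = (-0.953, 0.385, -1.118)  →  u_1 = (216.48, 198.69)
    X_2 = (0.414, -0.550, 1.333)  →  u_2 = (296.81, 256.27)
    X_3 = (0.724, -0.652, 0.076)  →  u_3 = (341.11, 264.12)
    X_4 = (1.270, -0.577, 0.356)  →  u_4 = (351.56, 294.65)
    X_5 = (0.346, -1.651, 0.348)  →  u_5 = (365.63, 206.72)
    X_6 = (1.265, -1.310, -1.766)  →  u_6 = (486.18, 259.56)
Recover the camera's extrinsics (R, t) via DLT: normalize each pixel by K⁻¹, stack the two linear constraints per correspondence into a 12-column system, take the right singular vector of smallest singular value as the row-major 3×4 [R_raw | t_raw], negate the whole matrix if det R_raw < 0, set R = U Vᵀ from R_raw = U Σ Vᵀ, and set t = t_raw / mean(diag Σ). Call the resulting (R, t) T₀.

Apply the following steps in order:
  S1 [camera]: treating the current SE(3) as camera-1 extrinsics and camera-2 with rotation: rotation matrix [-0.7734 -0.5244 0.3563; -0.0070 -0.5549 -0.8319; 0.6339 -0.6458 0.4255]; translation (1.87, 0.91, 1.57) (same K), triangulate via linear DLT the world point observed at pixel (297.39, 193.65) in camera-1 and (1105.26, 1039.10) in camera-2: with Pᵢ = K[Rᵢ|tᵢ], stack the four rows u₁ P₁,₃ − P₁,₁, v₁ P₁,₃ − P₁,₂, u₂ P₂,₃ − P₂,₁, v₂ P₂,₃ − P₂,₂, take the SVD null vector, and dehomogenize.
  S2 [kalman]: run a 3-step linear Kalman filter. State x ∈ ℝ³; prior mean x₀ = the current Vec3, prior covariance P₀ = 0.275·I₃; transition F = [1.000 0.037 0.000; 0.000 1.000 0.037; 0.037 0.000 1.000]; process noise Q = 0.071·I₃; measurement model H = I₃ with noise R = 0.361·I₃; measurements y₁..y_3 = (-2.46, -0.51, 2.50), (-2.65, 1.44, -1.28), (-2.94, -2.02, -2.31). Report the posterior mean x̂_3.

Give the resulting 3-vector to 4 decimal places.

source (pnp_recover): camera pose = R=[0.6091 -0.7350 -0.2980; 0.7746 0.6320 0.0242; 0.1705 -0.2456 0.9543], t=(-0.3000, -0.1799, 5.3200)
after S1 (triangulate): (-0.4937, -0.3411, -1.1095)
after S2 (kf_track): (-2.3505, -0.5961, -1.0528)

result = (-2.3505, -0.5961, -1.0528)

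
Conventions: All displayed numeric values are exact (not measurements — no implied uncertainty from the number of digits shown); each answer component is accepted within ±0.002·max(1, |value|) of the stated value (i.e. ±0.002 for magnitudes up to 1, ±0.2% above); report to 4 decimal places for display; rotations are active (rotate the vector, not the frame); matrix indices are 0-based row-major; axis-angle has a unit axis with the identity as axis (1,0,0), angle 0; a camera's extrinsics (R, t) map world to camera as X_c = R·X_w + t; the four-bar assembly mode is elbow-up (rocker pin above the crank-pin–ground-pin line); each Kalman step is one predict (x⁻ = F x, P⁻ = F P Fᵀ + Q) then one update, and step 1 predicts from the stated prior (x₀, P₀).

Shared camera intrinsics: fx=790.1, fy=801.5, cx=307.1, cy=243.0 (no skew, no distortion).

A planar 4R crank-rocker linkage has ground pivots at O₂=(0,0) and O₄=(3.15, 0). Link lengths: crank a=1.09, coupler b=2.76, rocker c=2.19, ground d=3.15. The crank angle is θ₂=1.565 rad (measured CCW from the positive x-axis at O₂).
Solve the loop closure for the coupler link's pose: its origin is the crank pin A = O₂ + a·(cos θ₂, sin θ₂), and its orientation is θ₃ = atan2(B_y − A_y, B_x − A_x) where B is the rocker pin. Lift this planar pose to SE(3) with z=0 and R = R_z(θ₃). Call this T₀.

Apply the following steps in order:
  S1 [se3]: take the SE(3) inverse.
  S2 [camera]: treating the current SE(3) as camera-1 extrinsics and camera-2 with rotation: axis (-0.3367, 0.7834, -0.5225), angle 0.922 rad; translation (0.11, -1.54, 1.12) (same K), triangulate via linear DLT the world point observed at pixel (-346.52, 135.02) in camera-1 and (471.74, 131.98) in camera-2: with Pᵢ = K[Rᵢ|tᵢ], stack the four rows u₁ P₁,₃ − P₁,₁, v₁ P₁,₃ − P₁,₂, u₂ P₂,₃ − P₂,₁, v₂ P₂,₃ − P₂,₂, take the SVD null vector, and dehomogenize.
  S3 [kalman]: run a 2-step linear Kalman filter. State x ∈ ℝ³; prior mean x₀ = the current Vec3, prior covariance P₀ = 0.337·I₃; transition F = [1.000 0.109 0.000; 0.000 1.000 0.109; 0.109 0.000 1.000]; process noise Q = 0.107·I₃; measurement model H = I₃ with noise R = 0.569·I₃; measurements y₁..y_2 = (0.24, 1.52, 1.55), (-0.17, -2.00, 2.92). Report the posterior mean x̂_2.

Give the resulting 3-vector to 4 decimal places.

result = (-0.4019, -0.0209, 2.0374)

source (fourbar_fk): coupler pose = R=[0.9289 -0.3702 0.0000; 0.3702 0.9289 0.0000; 0.0000 0.0000 1.0000], t=(0.0063, 1.0900, 0.0000)
after S1 (invert_se3): R=[0.9289 0.3702 0.0000; -0.3702 0.9289 0.0000; 0.0000 0.0000 1.0000], t=(-0.4094, -1.0102, 0.0000)
after S2 (triangulate): (-1.2873, 0.3133, 1.8002)
after S3 (kf_track): (-0.4019, -0.0209, 2.0374)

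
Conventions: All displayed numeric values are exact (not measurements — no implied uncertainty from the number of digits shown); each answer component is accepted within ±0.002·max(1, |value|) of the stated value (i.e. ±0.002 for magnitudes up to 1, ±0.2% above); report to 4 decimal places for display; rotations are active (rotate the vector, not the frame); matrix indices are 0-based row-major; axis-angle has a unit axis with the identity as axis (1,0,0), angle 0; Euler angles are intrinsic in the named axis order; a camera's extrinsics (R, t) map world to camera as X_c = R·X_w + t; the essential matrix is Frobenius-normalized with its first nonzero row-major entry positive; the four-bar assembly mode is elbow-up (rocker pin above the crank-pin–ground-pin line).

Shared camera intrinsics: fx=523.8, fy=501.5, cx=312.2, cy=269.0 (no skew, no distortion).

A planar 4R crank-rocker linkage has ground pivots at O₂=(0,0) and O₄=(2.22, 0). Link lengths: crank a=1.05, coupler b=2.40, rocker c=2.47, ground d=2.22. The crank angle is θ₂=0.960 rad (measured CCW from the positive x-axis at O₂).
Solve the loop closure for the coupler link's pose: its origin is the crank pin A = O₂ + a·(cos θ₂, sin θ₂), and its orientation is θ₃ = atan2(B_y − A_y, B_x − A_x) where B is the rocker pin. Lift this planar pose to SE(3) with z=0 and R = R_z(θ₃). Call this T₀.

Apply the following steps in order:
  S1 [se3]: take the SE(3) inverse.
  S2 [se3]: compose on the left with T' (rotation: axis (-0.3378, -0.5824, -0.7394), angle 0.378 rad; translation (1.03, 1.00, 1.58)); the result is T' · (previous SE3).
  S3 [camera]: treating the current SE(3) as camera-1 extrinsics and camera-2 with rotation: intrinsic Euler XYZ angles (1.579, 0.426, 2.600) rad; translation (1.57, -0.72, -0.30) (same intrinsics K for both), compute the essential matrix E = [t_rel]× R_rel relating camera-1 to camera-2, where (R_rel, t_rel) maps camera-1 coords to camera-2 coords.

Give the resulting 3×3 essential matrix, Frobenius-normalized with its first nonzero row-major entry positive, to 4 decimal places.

matrix = [0.0997 0.3222 -0.3494; 0.0601 -0.6126 -0.0392; -0.2112 0.1355 0.5663]

source (fourbar_fk): coupler pose = R=[0.7438 -0.6684 0.0000; 0.6684 0.7438 0.0000; 0.0000 0.0000 1.0000], t=(0.6022, 0.8602, 0.0000)
after S1 (invert_se3): R=[0.7438 0.6684 0.0000; -0.6684 0.7438 0.0000; 0.0000 0.0000 1.0000], t=(-1.0228, -0.2373, 0.0000)
after S2 (compose_se3): R=[0.5056 0.8399 -0.1973; -0.8299 0.5360 0.1551; 0.2360 0.0853 0.9680], t=(0.0031, 1.0387, 1.3645)
after S3 (essential): [0.0997 0.3222 -0.3494; 0.0601 -0.6126 -0.0392; -0.2112 0.1355 0.5663]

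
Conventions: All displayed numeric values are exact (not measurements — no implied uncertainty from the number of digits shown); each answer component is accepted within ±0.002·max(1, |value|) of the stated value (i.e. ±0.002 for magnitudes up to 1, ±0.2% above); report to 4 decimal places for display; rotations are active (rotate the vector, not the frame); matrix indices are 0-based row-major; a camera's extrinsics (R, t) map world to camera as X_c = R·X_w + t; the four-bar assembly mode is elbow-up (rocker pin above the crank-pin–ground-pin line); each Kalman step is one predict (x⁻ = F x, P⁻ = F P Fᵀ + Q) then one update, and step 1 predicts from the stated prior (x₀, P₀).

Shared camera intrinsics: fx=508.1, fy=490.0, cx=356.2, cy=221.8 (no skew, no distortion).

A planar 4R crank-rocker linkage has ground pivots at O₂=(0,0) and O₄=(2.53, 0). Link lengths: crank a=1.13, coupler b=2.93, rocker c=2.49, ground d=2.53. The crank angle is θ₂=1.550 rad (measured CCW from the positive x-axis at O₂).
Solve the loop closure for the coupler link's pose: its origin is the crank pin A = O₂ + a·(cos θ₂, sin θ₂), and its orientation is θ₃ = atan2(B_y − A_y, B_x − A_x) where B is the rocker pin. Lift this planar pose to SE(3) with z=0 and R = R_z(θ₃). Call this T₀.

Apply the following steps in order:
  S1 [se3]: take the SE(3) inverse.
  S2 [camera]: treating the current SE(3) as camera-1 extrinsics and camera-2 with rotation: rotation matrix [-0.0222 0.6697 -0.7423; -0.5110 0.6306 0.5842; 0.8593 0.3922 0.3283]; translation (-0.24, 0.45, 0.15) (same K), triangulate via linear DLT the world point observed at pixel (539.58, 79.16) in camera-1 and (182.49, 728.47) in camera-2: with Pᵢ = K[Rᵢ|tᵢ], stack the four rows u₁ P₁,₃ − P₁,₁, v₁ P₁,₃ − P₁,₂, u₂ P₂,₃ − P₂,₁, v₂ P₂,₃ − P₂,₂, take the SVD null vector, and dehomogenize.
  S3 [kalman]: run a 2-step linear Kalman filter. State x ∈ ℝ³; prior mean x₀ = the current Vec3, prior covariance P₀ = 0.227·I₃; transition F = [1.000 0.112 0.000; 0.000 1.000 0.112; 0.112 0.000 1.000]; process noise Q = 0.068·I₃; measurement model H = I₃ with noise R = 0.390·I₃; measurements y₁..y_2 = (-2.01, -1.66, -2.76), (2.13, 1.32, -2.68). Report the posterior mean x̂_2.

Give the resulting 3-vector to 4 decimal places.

result = (0.4047, 0.3578, -1.2874)

source (fourbar_fk): coupler pose = R=[0.8860 -0.4637 0.0000; 0.4637 0.8860 0.0000; 0.0000 0.0000 1.0000], t=(0.0235, 1.1298, 0.0000)
after S1 (invert_se3): R=[0.8860 0.4637 0.0000; -0.4637 0.8860 0.0000; 0.0000 0.0000 1.0000], t=(-0.5447, -0.9901, 0.0000)
after S2 (triangulate): (0.5932, 1.0163, 1.2528)
after S3 (kf_track): (0.4047, 0.3578, -1.2874)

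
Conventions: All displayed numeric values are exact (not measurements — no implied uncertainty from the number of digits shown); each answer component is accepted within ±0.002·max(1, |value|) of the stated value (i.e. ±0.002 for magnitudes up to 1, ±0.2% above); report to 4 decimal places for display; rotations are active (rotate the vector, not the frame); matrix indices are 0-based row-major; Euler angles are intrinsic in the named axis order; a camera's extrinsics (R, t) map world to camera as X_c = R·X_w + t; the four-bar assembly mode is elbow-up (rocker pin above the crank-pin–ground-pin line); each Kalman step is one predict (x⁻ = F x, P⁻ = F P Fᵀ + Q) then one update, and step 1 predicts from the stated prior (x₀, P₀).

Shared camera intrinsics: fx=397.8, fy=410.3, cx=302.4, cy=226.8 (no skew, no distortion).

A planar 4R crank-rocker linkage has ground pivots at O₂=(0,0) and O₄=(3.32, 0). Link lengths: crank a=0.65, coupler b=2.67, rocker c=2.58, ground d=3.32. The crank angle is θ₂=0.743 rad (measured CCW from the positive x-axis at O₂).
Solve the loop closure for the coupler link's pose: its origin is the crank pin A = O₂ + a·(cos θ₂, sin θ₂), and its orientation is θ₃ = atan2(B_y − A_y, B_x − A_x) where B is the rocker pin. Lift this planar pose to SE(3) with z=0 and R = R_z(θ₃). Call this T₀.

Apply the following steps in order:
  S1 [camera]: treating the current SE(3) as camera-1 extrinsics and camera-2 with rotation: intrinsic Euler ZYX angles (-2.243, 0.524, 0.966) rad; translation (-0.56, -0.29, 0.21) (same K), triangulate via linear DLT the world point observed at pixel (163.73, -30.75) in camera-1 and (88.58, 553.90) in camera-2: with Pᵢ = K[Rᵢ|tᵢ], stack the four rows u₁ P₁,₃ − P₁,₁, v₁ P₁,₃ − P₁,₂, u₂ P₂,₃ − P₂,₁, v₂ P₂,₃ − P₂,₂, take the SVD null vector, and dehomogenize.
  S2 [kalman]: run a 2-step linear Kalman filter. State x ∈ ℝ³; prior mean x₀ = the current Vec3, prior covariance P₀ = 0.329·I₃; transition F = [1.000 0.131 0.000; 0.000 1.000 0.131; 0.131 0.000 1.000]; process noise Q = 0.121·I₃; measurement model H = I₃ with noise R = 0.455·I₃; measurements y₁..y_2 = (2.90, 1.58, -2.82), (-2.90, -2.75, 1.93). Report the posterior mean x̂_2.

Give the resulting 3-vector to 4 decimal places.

source (fourbar_fk): coupler pose = R=[0.6882 -0.7255 0.0000; 0.7255 0.6882 0.0000; 0.0000 0.0000 1.0000], t=(0.4787, 0.4397, 0.0000)
after S1 (triangulate): (-1.3850, -0.1451, 1.0593)
after S2 (kf_track): (-0.8322, -0.8351, 0.2243)

result = (-0.8322, -0.8351, 0.2243)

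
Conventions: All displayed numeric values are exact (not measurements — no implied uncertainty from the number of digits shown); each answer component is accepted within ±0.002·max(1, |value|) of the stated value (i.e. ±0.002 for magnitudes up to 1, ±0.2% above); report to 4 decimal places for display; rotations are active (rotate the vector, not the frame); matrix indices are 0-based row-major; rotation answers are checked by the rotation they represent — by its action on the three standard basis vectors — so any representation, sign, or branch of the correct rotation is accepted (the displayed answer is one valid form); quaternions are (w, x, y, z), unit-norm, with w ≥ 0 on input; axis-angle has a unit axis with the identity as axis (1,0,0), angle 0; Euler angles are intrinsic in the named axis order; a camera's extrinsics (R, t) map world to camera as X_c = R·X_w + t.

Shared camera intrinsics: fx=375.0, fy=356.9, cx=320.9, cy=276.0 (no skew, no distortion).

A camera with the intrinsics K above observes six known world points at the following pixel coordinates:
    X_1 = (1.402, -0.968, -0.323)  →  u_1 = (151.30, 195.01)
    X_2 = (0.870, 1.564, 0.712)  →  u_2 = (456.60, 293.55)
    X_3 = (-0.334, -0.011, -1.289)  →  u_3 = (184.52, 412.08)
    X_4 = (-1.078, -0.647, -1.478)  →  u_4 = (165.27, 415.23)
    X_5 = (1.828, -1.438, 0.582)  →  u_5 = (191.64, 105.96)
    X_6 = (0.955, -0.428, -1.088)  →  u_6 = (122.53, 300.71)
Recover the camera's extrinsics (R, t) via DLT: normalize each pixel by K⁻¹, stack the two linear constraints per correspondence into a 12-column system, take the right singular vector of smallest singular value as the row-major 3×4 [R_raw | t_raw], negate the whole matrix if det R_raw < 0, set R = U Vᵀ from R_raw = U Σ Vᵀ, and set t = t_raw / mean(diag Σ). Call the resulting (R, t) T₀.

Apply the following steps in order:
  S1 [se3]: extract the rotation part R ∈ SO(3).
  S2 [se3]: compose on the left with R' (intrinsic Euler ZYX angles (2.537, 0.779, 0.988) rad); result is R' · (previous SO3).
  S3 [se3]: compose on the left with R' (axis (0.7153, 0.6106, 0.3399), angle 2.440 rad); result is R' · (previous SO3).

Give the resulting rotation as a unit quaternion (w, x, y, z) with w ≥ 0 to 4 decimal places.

rotation (quat) = (0.3288, -0.0608, 0.0311, 0.9419)

source (pnp_recover): camera pose = R=[-0.0986 0.7193 0.6877; -0.6927 0.4465 -0.5663; -0.7144 -0.5322 0.4543], t=(-0.4796, 0.4495, 4.0305)
after S1 (rot_of_se3): [-0.0986 0.7193 0.6877; -0.6927 0.4465 -0.5663; -0.7144 -0.5322 0.4543]
after S2 (compose_so3): [0.4969 -0.8596 0.1190; -0.6050 -0.2449 0.7577; -0.6221 -0.4485 -0.6417]
after S3 (compose_so3): [-0.7764 -0.6232 -0.0941; 0.6156 -0.7819 0.0986; -0.1350 0.0186 0.9907]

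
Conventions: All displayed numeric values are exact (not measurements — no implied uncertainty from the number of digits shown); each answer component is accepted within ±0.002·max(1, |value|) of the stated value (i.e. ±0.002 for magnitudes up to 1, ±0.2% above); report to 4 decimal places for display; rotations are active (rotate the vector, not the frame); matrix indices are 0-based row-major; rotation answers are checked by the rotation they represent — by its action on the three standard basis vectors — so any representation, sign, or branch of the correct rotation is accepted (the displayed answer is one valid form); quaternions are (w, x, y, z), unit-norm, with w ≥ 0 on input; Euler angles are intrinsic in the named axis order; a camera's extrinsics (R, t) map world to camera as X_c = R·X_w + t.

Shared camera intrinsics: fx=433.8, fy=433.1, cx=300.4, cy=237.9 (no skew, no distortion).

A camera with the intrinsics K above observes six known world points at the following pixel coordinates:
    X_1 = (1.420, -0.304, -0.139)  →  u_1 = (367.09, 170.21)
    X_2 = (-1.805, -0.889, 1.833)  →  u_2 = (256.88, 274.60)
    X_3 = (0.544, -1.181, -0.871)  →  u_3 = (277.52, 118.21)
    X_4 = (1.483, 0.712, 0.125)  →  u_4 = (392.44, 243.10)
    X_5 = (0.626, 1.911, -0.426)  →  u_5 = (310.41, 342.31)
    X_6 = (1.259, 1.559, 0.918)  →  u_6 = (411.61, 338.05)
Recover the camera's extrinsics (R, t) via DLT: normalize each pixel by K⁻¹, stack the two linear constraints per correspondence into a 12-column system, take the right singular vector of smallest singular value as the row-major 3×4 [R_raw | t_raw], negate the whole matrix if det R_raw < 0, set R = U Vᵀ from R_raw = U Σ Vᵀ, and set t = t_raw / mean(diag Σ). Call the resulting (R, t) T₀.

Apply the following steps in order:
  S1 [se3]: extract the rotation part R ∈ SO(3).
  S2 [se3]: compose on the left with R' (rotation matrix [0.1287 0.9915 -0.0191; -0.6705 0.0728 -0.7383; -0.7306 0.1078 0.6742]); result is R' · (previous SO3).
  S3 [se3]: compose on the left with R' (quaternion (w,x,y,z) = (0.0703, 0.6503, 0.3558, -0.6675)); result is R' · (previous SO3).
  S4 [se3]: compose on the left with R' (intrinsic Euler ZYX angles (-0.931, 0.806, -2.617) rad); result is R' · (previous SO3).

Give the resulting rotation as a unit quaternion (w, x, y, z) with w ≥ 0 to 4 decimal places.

rotation (quat) = (0.0607, 0.5762, -0.0681, -0.8122)

source (pnp_recover): camera pose = R=[0.8472 0.0341 0.5302; -0.3388 0.8034 0.4896; -0.4092 -0.5944 0.6922], t=(-0.2700, -0.0699, 6.0217)
after S1 (rot_of_se3): [0.8472 0.0341 0.5302; -0.3388 0.8034 0.4896; -0.4092 -0.5944 0.6922]
after S2 (compose_so3): [-0.2190 0.8123 0.5405; -0.2906 0.4745 -0.8309; -0.9314 -0.3391 0.1321]
after S3 (compose_so3): [0.6319 0.4243 -0.6486; 0.6609 0.1421 0.7369; 0.4048 -0.8943 -0.1906]
after S4 (compose_so3): [-0.3286 0.0202 -0.9443; -0.1771 -0.9834 0.0406; -0.9277 0.1806 0.3267]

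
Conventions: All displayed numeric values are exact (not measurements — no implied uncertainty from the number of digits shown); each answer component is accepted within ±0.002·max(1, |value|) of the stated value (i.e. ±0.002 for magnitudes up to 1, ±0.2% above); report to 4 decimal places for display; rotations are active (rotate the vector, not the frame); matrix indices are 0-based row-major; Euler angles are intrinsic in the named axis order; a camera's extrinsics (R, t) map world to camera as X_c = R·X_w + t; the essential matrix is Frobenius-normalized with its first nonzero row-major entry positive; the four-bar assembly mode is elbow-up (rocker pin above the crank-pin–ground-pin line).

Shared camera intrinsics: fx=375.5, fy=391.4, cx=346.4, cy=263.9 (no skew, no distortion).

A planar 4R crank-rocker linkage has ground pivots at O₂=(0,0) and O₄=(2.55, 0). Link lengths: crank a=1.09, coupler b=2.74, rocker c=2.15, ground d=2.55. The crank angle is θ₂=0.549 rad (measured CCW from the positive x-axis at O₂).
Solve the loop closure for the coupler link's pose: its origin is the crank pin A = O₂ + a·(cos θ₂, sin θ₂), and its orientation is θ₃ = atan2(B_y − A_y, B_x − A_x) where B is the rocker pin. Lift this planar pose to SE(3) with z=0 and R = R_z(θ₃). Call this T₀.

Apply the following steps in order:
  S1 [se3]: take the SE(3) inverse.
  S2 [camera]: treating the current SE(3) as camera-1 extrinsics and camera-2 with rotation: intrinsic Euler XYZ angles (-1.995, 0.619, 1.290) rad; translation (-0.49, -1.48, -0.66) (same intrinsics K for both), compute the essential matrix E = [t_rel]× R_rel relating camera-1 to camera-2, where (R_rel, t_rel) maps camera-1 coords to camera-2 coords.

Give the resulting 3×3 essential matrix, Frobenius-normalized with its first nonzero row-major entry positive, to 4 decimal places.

matrix = [0.3449 0.2795 0.5121; -0.0830 0.3719 -0.3397; -0.0617 -0.5082 0.1342]

source (fourbar_fk): coupler pose = R=[0.8449 -0.5350 0.0000; 0.5350 0.8449 0.0000; 0.0000 0.0000 1.0000], t=(0.9298, 0.5688, 0.0000)
after S1 (invert_se3): R=[0.8449 0.5350 0.0000; -0.5350 0.8449 0.0000; 0.0000 0.0000 1.0000], t=(-1.0899, 0.0169, 0.0000)
after S2 (essential): [0.3449 0.2795 0.5121; -0.0830 0.3719 -0.3397; -0.0617 -0.5082 0.1342]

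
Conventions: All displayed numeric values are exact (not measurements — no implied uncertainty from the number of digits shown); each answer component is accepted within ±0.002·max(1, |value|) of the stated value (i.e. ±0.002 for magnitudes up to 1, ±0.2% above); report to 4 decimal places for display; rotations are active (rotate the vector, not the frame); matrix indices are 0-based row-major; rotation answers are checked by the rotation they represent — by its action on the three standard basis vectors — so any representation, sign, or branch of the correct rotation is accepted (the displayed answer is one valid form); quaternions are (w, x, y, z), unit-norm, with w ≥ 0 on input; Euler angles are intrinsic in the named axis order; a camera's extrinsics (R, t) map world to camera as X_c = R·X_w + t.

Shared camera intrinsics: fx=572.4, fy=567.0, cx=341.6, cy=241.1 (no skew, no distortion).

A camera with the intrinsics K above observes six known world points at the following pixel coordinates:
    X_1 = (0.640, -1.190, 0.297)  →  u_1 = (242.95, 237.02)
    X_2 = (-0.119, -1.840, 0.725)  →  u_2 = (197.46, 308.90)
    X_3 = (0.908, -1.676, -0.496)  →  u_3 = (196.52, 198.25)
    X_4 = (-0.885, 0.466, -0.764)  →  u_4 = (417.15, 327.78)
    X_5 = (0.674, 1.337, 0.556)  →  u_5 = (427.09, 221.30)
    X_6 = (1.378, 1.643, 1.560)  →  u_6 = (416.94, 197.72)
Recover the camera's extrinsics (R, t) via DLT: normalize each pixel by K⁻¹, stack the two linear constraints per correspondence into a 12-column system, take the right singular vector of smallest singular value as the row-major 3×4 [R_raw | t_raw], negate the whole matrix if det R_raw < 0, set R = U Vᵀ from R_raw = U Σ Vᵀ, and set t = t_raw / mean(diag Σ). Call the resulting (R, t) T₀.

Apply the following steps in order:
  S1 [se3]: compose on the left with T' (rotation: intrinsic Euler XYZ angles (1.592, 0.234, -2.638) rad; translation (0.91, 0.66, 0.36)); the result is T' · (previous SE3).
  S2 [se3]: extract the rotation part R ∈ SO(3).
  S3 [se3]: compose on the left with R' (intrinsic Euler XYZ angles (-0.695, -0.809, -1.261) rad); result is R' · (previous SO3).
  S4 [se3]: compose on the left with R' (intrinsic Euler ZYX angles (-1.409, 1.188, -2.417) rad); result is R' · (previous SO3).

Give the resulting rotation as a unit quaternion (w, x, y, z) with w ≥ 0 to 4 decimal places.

source (pnp_recover): camera pose = R=[-0.1574 0.9728 -0.1698; -0.9536 -0.1050 0.2820; 0.2565 0.2063 0.9443], t=(0.0801, 0.3501, 6.9303)
after S1 (compose_se3): R=[-0.2541 -0.8303 0.4960; -0.3435 -0.4019 -0.8488; 0.9041 -0.3861 -0.1831], t=(2.6130, -6.0497, -0.1276)
after S2 (rot_of_se3): [-0.2541 -0.8303 0.4960; -0.3435 -0.4019 -0.8488; 0.9041 -0.3861 -0.1831]
after S3 (compose_so3): [-0.9335 -0.1595 -0.3211; 0.3175 0.0480 -0.9470; 0.1665 -0.9860 0.0059]
after S4 (compose_so3): [-0.2320 -0.5845 0.7775; 0.6304 -0.6991 -0.3374; 0.7408 0.4119 0.5307]

rotation (quat) = (0.3872, 0.4838, 0.0237, 0.7845)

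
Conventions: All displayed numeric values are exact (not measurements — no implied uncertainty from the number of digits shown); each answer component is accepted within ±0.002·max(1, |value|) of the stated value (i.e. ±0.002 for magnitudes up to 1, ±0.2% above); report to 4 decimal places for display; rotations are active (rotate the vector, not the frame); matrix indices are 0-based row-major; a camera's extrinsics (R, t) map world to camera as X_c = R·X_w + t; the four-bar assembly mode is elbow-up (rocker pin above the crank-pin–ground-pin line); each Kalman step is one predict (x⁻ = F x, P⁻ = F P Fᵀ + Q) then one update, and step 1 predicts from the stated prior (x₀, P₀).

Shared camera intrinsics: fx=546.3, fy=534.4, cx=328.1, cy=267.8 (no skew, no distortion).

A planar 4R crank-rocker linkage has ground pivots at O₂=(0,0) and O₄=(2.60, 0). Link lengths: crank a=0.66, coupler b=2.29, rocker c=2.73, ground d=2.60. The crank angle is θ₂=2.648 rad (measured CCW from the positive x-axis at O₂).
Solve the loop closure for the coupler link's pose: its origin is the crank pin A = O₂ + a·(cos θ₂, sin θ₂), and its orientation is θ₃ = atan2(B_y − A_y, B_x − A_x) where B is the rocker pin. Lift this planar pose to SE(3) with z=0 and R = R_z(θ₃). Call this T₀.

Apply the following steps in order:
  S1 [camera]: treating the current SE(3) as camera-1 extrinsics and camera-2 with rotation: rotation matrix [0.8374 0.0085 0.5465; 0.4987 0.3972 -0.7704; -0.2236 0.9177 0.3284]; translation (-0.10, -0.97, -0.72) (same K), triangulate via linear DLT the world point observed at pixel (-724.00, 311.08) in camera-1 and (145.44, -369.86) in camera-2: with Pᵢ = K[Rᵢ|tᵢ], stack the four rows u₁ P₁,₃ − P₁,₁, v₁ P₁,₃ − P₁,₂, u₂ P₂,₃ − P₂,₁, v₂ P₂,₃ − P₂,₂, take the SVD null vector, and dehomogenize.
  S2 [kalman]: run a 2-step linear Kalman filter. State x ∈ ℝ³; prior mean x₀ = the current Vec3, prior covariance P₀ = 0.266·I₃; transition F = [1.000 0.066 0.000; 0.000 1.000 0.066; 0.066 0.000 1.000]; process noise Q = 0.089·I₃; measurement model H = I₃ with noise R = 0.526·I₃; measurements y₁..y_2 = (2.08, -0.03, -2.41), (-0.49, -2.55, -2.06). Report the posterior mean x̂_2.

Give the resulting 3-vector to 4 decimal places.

result = (-0.3526, -0.2070, -0.8448)

source (fourbar_fk): coupler pose = R=[0.6263 -0.7796 0.0000; 0.7796 0.6263 0.0000; 0.0000 0.0000 1.0000], t=(-0.5812, 0.3127, 0.0000)
after S1 (triangulate): (-1.7728, 1.9214, 1.6561)
after S2 (kf_track): (-0.3526, -0.2070, -0.8448)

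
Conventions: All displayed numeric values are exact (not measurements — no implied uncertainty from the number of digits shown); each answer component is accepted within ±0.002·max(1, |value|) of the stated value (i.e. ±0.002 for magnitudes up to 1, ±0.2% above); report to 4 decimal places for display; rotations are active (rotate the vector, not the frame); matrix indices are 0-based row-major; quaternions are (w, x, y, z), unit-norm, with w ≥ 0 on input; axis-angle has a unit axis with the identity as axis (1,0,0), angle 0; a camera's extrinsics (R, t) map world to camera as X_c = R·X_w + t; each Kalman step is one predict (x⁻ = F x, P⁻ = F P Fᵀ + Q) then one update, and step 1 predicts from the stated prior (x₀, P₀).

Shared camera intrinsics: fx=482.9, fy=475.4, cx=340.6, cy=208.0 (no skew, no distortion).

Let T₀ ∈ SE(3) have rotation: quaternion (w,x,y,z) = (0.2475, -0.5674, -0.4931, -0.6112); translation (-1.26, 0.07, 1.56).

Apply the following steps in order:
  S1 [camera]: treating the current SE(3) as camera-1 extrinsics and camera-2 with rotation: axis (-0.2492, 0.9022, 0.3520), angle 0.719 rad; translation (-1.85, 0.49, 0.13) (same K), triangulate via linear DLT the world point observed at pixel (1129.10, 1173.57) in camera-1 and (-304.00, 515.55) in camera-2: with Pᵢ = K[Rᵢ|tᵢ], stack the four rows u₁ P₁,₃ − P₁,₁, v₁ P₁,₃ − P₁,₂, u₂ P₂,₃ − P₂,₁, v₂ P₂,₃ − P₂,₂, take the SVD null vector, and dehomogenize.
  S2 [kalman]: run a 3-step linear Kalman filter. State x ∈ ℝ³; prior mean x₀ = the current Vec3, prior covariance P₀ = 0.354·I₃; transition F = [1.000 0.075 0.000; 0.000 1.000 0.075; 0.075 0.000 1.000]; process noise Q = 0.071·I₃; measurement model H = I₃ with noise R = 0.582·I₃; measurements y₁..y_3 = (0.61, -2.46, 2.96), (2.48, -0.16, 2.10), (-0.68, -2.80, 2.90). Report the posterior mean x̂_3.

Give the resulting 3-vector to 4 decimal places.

after S1 (triangulate): (-1.5622, 0.7962, 1.1814)
after S2 (kf_track): (0.0385, -0.9469, 2.2121)

result = (0.0385, -0.9469, 2.2121)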